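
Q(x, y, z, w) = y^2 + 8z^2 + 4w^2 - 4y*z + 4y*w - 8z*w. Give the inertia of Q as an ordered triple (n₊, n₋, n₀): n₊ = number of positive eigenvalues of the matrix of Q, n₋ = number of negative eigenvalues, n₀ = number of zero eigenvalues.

The associated matrix is A = [[0, 0, 0, 0], [0, 1, -2, 2], [0, -2, 8, -4], [0, 2, -4, 4]].
Row-reducing A symmetrically gives the diagonal entries 0, 1, 4, 0.
That gives 2 positive, 2 zero pivots.

(2, 0, 2)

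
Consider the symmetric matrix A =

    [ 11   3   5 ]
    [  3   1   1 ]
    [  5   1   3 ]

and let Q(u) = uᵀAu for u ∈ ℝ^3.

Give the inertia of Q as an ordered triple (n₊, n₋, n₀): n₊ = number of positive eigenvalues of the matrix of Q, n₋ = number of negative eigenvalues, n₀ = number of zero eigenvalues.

(2, 0, 1)

Applying the same elementary operations to the rows and columns of A produces a congruent diagonal matrix with entries 11, 2/11, 0.
Counting signs: 2 positive, 1 zero.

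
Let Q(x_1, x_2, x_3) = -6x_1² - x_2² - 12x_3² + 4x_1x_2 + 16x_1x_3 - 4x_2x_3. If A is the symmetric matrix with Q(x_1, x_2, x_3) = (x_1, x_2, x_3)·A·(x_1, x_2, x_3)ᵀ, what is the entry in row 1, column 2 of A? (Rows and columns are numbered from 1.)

2

The coefficient of x_1·x_2 in Q is 4. For a symmetric A this equals A[1,2] + A[2,1] = 2·A[1,2].
So A[1,2] = 4/2 = 2.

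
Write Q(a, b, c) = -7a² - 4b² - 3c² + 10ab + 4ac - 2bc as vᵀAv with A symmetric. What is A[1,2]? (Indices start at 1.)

The coefficient of a·b in Q is 10. For a symmetric A this equals A[1,2] + A[2,1] = 2·A[1,2].
So A[1,2] = 10/2 = 5.

5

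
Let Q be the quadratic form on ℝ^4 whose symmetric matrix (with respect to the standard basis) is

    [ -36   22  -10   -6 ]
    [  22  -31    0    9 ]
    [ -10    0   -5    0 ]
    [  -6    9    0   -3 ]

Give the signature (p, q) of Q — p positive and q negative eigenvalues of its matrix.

(0, 3)

Applying the same elementary operations to the rows and columns of A produces a congruent diagonal matrix with entries -36, -158/9, -15/158, 0.
Counting signs: 3 negative, 1 zero.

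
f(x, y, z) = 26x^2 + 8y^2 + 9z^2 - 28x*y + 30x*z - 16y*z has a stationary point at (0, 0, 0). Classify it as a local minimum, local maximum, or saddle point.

The Hessian at the origin is H = [[52, -28, 30], [-28, 16, -16], [30, -16, 18]].
Congruent diagonalization of H (simultaneous row and column reduction) yields pivots 52, 12/13, 2/3.
That gives 3 positive pivots.
H is positive definite, so the origin is a strict local minimum.

local minimum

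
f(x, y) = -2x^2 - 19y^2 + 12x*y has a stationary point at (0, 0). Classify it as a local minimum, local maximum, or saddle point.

local maximum

The Hessian at the origin is H = [[-4, 12], [12, -38]].
det H = -4·-38 − (12)² = 8 > 0 and H[1,1] = -4 < 0, so H is negative definite.
Therefore the origin is a local maximum.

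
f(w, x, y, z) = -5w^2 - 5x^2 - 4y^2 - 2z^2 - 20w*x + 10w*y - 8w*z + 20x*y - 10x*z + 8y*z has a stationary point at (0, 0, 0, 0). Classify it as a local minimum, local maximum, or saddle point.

The Hessian at the origin is H = [[-10, -20, 10, -8], [-20, -10, 20, -10], [10, 20, -8, 8], [-8, -10, 8, -4]].
Row-reducing H symmetrically gives the diagonal entries -10, 30, 2, 6/5.
That gives 3 positive, 1 negative pivots.
H is indefinite, so the origin is a saddle point.

saddle point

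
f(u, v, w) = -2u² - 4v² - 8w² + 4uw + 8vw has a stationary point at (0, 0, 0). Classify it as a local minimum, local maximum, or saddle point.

The Hessian at the origin is H = [[-4, 0, 4], [0, -8, 8], [4, 8, -16]].
Symmetric row and column elimination reduces H to a congruent diagonal form with pivots -4, -8, -4.
So there are 3 negative pivots.
H is negative definite, so the origin is a strict local maximum.

local maximum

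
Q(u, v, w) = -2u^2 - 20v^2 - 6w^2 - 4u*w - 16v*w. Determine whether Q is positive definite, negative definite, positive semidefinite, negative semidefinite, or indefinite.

negative definite

The symmetric matrix of Q is A = [[-2, 0, -2], [0, -20, -8], [-2, -8, -6]].
Leading principal minors: Δ_1 = -2, Δ_2 = 40, Δ_3 = -32.
The signs alternate starting with Δ_1 < 0, so by Sylvester's criterion Q is negative definite.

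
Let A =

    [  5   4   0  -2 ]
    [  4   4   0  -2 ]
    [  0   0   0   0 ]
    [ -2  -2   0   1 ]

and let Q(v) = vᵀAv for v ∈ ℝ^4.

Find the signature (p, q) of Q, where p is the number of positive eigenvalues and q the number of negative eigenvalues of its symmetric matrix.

(2, 0)

Symmetric row and column elimination reduces A to a congruent diagonal form with pivots 5, 4/5, 0, 0.
Counting signs: 2 positive, 2 zero.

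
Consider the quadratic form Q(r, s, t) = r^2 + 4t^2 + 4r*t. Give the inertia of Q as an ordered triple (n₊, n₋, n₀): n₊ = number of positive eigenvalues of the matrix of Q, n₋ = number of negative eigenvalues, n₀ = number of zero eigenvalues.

The associated matrix is A = [[1, 0, 2], [0, 0, 0], [2, 0, 4]].
Congruent diagonalization of A (simultaneous row and column reduction) yields pivots 1, 0, 0.
That gives 1 positive, 2 zero pivots.

(1, 0, 2)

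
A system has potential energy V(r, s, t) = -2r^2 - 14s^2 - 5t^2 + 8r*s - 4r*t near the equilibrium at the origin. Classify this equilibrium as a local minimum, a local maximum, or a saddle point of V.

The Hessian at the origin is H = [[-4, 8, -4], [8, -28, 0], [-4, 0, -10]].
Row-reducing H symmetrically gives the diagonal entries -4, -12, -2/3.
So there are 3 negative pivots.
H is negative definite, so the origin is a strict local maximum.

local maximum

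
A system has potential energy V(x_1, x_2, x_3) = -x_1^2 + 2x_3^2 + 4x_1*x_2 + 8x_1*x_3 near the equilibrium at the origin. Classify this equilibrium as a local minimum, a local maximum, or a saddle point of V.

The Hessian at the origin is H = [[-2, 4, 8], [4, 0, 0], [8, 0, 4]].
Congruent diagonalization of H (simultaneous row and column reduction) yields pivots -2, 8, 4.
So there are 2 positive, 1 negative pivots.
H is indefinite, so the origin is a saddle point.

saddle point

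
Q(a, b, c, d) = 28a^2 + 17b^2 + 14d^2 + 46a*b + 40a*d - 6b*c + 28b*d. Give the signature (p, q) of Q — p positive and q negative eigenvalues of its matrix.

Write A = [[28, 23, 0, 20], [23, 17, -3, 14], [0, -3, 0, 0], [20, 14, 0, 14]].
Symmetric row and column elimination reduces A to a congruent diagonal form with pivots 28, -53/28, 252/53, -2/7.
Counting signs: 2 positive, 2 negative.

(2, 2)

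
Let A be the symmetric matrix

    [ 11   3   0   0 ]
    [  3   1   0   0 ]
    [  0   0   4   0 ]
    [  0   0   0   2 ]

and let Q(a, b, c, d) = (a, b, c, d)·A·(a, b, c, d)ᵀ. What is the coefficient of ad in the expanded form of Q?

0

The coefficient of ad is A[1,4] + A[4,1] = 2·0 = 0.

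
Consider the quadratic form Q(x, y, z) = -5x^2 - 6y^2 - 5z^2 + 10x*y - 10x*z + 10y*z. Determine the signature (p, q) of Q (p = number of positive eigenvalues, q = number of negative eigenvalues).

(0, 2)

The associated matrix is A = [[-5, 5, -5], [5, -6, 5], [-5, 5, -5]].
Symmetric row and column elimination reduces A to a congruent diagonal form with pivots -5, -1, 0.
Counting signs: 2 negative, 1 zero.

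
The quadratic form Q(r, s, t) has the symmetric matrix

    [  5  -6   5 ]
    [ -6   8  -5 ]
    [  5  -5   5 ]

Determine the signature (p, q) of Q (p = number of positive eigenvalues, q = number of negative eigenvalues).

Congruent diagonalization of A (simultaneous row and column reduction) yields pivots 5, 4/5, -5/4.
So there are 2 positive, 1 negative pivots.

(2, 1)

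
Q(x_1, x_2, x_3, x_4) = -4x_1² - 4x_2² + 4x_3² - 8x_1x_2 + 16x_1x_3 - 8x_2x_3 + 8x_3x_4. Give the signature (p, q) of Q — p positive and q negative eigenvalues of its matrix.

(1, 2)

The symmetric matrix is A = [[-4, -4, 8, 0], [-4, -4, -4, 0], [8, -4, 4, 4], [0, 0, 4, 0]].
By Sylvester's law of inertia any congruent diagonalization of A has 1 positive, 2 negative and 1 zero entries.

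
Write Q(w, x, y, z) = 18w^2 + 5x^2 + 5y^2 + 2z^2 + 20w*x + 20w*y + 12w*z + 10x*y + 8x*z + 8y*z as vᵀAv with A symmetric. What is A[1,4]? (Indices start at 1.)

6

The coefficient of w·z in Q is 12. For a symmetric A this equals A[1,4] + A[4,1] = 2·A[1,4].
So A[1,4] = 12/2 = 6.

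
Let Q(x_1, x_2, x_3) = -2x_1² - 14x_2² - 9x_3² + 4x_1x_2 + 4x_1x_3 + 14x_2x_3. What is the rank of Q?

3

Write A = [[-2, 2, 2], [2, -14, 7], [2, 7, -9]].
Row-reducing A symmetrically gives the diagonal entries -2, -12, -1/4.
That gives 3 negative pivots.
The rank is the number of nonzero pivots: 3.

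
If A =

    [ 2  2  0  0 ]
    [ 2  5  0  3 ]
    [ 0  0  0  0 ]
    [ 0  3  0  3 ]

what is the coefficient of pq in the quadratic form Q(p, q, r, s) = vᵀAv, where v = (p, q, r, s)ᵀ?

4

The coefficient of pq is A[1,2] + A[2,1] = 2·2 = 4.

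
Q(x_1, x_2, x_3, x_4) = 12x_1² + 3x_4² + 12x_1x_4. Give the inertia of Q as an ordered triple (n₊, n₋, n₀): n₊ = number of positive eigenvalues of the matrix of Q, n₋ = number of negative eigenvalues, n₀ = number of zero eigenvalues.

(1, 0, 3)

Write A = [[12, 0, 0, 6], [0, 0, 0, 0], [0, 0, 0, 0], [6, 0, 0, 3]].
Row-reducing A symmetrically gives the diagonal entries 12, 0, 0, 0.
So there are 1 positive, 3 zero pivots.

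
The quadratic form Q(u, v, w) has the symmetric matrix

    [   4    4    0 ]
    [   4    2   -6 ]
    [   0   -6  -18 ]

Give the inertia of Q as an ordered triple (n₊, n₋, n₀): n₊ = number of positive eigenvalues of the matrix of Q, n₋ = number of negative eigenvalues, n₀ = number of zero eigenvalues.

Row-reducing A symmetrically gives the diagonal entries 4, -2, 0.
Counting signs: 1 positive, 1 negative, 1 zero.

(1, 1, 1)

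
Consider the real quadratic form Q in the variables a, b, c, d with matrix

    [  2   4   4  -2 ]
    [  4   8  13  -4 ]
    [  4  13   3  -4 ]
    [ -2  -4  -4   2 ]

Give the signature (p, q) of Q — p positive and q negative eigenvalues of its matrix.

By Sylvester's law of inertia any congruent diagonalization of A has 2 positive, 1 negative and 1 zero entries.

(2, 1)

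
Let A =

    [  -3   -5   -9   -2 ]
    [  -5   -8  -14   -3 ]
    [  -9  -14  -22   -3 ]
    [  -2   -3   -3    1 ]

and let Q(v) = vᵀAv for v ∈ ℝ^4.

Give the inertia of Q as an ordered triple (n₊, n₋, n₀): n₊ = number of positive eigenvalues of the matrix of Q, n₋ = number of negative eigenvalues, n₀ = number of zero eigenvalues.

(2, 1, 1)

Applying the same elementary operations to the rows and columns of A produces a congruent diagonal matrix with entries -3, 1/3, 2, 0.
So there are 2 positive, 1 negative, 1 zero pivots.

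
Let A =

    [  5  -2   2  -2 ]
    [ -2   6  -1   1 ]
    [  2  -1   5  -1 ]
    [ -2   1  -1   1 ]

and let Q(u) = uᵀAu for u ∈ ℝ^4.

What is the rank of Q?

4

An LDLᵀ factorisation of A has diagonal entries 5, 26/5, 109/26, 20/109.
So there are 4 positive pivots.
The rank is the number of nonzero pivots: 4.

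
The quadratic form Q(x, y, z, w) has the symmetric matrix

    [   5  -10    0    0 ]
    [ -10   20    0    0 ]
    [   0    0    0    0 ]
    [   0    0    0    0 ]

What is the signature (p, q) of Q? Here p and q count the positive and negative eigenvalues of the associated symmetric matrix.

Symmetric row and column elimination reduces A to a congruent diagonal form with pivots 5, 0, 0, 0.
That gives 1 positive, 3 zero pivots.

(1, 0)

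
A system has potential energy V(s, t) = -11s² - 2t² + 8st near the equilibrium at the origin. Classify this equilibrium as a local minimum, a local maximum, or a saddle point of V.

The Hessian at the origin is H = [[-22, 8], [8, -4]].
det H = -22·-4 − (8)² = 24 > 0 and H[1,1] = -22 < 0, so H is negative definite.
Therefore the origin is a local maximum.

local maximum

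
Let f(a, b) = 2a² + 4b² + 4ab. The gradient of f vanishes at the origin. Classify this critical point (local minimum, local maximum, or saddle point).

The Hessian at the origin is H = [[4, 4], [4, 8]].
det H = 4·8 − (4)² = 16 > 0 and H[1,1] = 4 > 0, so H is positive definite.
Therefore the origin is a local minimum.

local minimum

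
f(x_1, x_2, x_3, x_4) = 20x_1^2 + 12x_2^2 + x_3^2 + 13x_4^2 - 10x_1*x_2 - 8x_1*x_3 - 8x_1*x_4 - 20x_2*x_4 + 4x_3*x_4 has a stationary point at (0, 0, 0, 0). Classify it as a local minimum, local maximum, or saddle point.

local minimum

The Hessian at the origin is H = [[40, -10, -8, -8], [-10, 24, 0, -20], [-8, 0, 2, 4], [-8, -20, 4, 26]].
An LDLᵀ factorisation of H has diagonal entries 40, 43/2, 46/215, 30/23.
Counting signs: 4 positive.
H is positive definite, so the origin is a strict local minimum.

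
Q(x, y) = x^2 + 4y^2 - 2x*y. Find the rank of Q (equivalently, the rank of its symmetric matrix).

2

The associated matrix is A = [[1, -1], [-1, 4]].
Congruent diagonalization of A (simultaneous row and column reduction) yields pivots 1, 3.
So there are 2 positive pivots.
The rank is the number of nonzero pivots: 2.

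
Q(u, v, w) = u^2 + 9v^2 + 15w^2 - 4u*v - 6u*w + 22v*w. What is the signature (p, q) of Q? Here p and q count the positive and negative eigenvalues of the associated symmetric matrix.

(3, 0)

The symmetric matrix is A = [[1, -2, -3], [-2, 9, 11], [-3, 11, 15]].
Congruent diagonalization of A (simultaneous row and column reduction) yields pivots 1, 5, 1.
Counting signs: 3 positive.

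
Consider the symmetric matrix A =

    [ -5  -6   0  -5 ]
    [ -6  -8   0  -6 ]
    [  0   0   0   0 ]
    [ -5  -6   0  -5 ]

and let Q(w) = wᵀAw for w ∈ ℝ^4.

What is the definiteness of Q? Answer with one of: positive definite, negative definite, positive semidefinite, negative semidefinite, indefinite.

negative semidefinite

Applying the same elementary operations to the rows and columns of A produces a congruent diagonal matrix with entries -5, -4/5, 0, 0.
Counting signs: 2 negative, 2 zero.
Hence Q is negative semidefinite.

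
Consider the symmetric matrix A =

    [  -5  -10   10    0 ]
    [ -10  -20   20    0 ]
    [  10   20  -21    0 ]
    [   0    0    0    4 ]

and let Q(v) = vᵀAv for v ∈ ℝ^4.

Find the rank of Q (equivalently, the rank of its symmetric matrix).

3

Symmetric row and column elimination reduces A to a congruent diagonal form with pivots -5, 0, -1, 4.
That gives 1 positive, 2 negative, 1 zero pivots.
The rank is the number of nonzero pivots: 3.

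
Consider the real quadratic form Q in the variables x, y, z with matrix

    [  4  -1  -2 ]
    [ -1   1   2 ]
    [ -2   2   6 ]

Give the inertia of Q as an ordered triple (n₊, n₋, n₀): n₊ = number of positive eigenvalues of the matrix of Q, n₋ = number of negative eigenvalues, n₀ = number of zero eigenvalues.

(3, 0, 0)

Applying the same elementary operations to the rows and columns of A produces a congruent diagonal matrix with entries 4, 3/4, 2.
Counting signs: 3 positive.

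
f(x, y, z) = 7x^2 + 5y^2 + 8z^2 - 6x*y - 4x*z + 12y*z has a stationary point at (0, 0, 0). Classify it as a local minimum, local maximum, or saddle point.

The Hessian at the origin is H = [[14, -6, -4], [-6, 10, 12], [-4, 12, 16]].
Congruent diagonalization of H (simultaneous row and column reduction) yields pivots 14, 52/7, 8/13.
Counting signs: 3 positive.
H is positive definite, so the origin is a strict local minimum.

local minimum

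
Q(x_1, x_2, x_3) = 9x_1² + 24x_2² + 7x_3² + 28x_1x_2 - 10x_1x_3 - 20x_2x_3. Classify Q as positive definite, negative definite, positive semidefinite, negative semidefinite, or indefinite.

The symmetric matrix of Q is A = [[9, 14, -5], [14, 24, -10], [-5, -10, 7]].
Leading principal minors: Δ_1 = 9, Δ_2 = 20, Δ_3 = 40.
All leading principal minors are positive, so by Sylvester's criterion Q is positive definite.

positive definite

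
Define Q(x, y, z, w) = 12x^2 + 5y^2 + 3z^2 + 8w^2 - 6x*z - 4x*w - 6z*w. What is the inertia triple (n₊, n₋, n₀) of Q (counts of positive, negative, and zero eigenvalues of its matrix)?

The associated matrix is A = [[12, 0, -3, -2], [0, 5, 0, 0], [-3, 0, 3, -3], [-2, 0, -3, 8]].
Applying the same elementary operations to the rows and columns of A produces a congruent diagonal matrix with entries 12, 5, 9/4, 20/9.
So there are 4 positive pivots.

(4, 0, 0)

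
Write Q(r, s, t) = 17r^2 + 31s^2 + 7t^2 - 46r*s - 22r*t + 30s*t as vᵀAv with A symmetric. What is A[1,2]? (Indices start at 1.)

-23

The coefficient of r·s in Q is -46. For a symmetric A this equals A[1,2] + A[2,1] = 2·A[1,2].
So A[1,2] = -46/2 = -23.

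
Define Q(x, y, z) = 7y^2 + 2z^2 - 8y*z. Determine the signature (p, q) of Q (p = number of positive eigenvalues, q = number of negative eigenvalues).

(1, 1)

Write A = [[0, 0, 0], [0, 7, -4], [0, -4, 2]].
Row-reducing A symmetrically gives the diagonal entries 0, 7, -2/7.
Counting signs: 1 positive, 1 negative, 1 zero.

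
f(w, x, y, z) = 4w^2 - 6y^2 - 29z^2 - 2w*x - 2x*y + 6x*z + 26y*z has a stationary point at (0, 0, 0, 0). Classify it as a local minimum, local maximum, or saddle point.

The Hessian at the origin is H = [[8, -2, 0, 0], [-2, 0, -2, 6], [0, -2, -12, 26], [0, 6, 26, -58]].
Congruent diagonalization of H (simultaneous row and column reduction) yields pivots 8, -1/2, -4, 15.
That gives 2 positive, 2 negative pivots.
H is indefinite, so the origin is a saddle point.

saddle point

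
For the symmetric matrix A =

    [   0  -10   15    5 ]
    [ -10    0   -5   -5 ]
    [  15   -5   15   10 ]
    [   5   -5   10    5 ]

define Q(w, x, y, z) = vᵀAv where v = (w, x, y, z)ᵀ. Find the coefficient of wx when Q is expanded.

The coefficient of wx is A[1,2] + A[2,1] = 2·(-10) = -20.

-20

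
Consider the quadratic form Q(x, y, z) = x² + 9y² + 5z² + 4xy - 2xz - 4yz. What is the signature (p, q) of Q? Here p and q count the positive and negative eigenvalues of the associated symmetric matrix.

Write A = [[1, 2, -1], [2, 9, -2], [-1, -2, 5]].
Row-reducing A symmetrically gives the diagonal entries 1, 5, 4.
Counting signs: 3 positive.

(3, 0)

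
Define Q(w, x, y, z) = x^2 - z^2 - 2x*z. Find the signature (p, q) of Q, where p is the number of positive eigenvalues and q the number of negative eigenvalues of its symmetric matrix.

The symmetric matrix is A = [[0, 0, 0, 0], [0, 1, 0, -1], [0, 0, 0, 0], [0, -1, 0, -1]].
Row-reducing A symmetrically gives the diagonal entries 0, 1, 0, -2.
That gives 1 positive, 1 negative, 2 zero pivots.

(1, 1)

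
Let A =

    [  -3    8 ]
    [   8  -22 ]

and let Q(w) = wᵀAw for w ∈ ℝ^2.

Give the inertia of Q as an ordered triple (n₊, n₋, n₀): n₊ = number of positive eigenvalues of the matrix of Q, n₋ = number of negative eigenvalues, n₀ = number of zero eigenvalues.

Congruent diagonalization of A (simultaneous row and column reduction) yields pivots -3, -2/3.
So there are 2 negative pivots.

(0, 2, 0)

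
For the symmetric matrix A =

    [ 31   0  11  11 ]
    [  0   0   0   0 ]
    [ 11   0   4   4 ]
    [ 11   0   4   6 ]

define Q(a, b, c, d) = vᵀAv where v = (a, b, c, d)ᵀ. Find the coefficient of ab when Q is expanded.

The coefficient of ab is A[1,2] + A[2,1] = 2·0 = 0.

0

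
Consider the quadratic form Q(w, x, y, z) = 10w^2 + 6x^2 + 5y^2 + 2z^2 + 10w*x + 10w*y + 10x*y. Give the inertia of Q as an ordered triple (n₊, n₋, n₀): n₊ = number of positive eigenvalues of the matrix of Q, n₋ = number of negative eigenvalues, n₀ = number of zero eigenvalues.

The symmetric matrix is A = [[10, 5, 5, 0], [5, 6, 5, 0], [5, 5, 5, 0], [0, 0, 0, 2]].
Symmetric row and column elimination reduces A to a congruent diagonal form with pivots 10, 7/2, 5/7, 2.
So there are 4 positive pivots.

(4, 0, 0)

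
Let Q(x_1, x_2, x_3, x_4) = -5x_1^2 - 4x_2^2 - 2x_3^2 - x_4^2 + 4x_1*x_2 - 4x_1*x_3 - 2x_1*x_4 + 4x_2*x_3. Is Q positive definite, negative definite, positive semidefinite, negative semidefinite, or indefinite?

The symmetric matrix of Q is A = [[-5, 2, -2, -1], [2, -4, 2, 0], [-2, 2, -2, 0], [-1, 0, 0, -1]].
Leading principal minors: Δ_1 = -5, Δ_2 = 16, Δ_3 = -12, Δ_4 = 8.
The signs alternate starting with Δ_1 < 0, so by Sylvester's criterion Q is negative definite.

negative definite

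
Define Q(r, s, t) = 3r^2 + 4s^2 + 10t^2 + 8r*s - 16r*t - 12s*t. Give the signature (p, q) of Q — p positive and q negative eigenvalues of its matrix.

The symmetric matrix is A = [[3, 4, -8], [4, 4, -6], [-8, -6, 10]].
Symmetric row and column elimination reduces A to a congruent diagonal form with pivots 3, -4/3, 5.
So there are 2 positive, 1 negative pivots.

(2, 1)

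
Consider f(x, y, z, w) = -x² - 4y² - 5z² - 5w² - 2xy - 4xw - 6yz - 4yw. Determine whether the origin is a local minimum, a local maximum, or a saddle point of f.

The Hessian at the origin is H = [[-2, -2, 0, -4], [-2, -8, -6, -4], [0, -6, -10, 0], [-4, -4, 0, -10]].
Row-reducing H symmetrically gives the diagonal entries -2, -6, -4, -2.
That gives 4 negative pivots.
H is negative definite, so the origin is a strict local maximum.

local maximum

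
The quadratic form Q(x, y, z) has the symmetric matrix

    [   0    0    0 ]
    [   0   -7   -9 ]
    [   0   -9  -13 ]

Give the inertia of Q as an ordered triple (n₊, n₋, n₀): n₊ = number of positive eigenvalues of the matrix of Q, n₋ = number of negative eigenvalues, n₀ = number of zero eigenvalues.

(0, 2, 1)

Applying the same elementary operations to the rows and columns of A produces a congruent diagonal matrix with entries 0, -7, -10/7.
So there are 2 negative, 1 zero pivots.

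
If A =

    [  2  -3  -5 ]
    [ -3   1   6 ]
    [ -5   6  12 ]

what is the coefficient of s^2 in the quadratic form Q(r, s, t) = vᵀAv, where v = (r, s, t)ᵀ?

The coefficient of s^2 is the diagonal entry A[2,2] = 1.

1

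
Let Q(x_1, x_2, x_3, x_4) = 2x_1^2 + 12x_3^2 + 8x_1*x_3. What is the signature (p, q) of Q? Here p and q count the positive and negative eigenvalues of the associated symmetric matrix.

(2, 0)

Write A = [[2, 0, 4, 0], [0, 0, 0, 0], [4, 0, 12, 0], [0, 0, 0, 0]].
Applying the same elementary operations to the rows and columns of A produces a congruent diagonal matrix with entries 2, 0, 4, 0.
Counting signs: 2 positive, 2 zero.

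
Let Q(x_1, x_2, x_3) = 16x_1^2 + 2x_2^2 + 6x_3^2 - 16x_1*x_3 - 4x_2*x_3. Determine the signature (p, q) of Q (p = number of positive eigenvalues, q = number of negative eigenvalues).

(2, 0)

The symmetric matrix is A = [[16, 0, -8], [0, 2, -2], [-8, -2, 6]].
Row-reducing A symmetrically gives the diagonal entries 16, 2, 0.
So there are 2 positive, 1 zero pivots.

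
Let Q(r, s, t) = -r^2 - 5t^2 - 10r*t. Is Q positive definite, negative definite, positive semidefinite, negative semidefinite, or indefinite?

The symmetric matrix is A = [[-1, 0, -5], [0, 0, 0], [-5, 0, -5]].
Symmetric row and column elimination reduces A to a congruent diagonal form with pivots -1, 0, 20.
So there are 1 positive, 1 negative, 1 zero pivots.
Hence Q is indefinite.

indefinite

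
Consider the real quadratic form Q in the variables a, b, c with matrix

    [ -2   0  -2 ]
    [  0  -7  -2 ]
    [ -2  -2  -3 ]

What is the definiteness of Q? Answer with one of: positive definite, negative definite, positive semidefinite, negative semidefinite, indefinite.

Leading principal minors: Δ_1 = -2, Δ_2 = 14, Δ_3 = -6.
The signs alternate starting with Δ_1 < 0, so by Sylvester's criterion Q is negative definite.

negative definite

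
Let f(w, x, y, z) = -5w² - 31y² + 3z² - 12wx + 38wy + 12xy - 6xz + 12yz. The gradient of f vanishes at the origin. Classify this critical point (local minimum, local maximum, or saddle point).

saddle point

The Hessian at the origin is H = [[-10, -12, 38, 0], [-12, 0, 12, -6], [38, 12, -62, 12], [0, -6, 12, 6]].
An LDLᵀ factorisation of H has diagonal entries -10, 72/5, 4, 5/2.
That gives 3 positive, 1 negative pivots.
H is indefinite, so the origin is a saddle point.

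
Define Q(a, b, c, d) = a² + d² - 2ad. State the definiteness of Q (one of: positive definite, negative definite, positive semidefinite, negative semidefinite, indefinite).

The associated matrix is A = [[1, 0, 0, -1], [0, 0, 0, 0], [0, 0, 0, 0], [-1, 0, 0, 1]].
Row-reducing A symmetrically gives the diagonal entries 1, 0, 0, 0.
So there are 1 positive, 3 zero pivots.
Hence Q is positive semidefinite.

positive semidefinite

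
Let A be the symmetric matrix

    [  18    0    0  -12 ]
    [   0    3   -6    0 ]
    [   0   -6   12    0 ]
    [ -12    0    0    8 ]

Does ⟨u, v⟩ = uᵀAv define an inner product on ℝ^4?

Symmetric row and column elimination reduces A to a congruent diagonal form with pivots 18, 3, 0, 0.
So there are 2 positive, 2 zero pivots.
Hence Q is positive semidefinite.
⟨·,·⟩ is an inner product exactly when A is positive definite.

no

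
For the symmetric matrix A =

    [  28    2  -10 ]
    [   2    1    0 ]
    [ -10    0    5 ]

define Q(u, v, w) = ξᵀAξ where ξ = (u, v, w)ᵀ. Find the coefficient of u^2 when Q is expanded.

28

The coefficient of u^2 is the diagonal entry A[1,1] = 28.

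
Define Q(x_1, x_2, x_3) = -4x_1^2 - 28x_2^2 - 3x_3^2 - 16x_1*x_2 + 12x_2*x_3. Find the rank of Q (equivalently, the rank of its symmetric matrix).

The symmetric matrix is A = [[-4, -8, 0], [-8, -28, 6], [0, 6, -3]].
Row-reducing A symmetrically gives the diagonal entries -4, -12, 0.
Counting signs: 2 negative, 1 zero.
The rank is the number of nonzero pivots: 2.

2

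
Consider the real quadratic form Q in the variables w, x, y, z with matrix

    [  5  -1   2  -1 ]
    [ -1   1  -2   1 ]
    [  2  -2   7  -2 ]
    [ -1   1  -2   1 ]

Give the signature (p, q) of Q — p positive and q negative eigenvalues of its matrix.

Applying the same elementary operations to the rows and columns of A produces a congruent diagonal matrix with entries 5, 4/5, 3, 0.
So there are 3 positive, 1 zero pivots.

(3, 0)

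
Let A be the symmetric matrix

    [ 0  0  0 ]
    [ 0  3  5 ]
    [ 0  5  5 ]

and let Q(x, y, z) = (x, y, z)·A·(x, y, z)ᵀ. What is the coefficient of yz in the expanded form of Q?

The coefficient of yz is A[2,3] + A[3,2] = 2·5 = 10.

10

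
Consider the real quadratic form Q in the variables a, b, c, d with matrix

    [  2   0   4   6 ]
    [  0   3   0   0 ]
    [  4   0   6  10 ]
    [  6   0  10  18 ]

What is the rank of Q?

An LDLᵀ factorisation of A has diagonal entries 2, 3, -2, 2.
So there are 3 positive, 1 negative pivots.
The rank is the number of nonzero pivots: 4.

4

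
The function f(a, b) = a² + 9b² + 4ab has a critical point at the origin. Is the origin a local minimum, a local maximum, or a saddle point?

The Hessian at the origin is H = [[2, 4], [4, 18]].
det H = 2·18 − (4)² = 20 > 0 and H[1,1] = 2 > 0, so H is positive definite.
Therefore the origin is a local minimum.

local minimum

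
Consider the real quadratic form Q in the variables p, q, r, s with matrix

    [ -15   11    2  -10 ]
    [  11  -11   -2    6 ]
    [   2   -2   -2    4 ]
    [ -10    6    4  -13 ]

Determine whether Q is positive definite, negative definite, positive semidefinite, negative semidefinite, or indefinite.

negative definite

Leading principal minors: Δ_1 = -15, Δ_2 = 44, Δ_3 = -72, Δ_4 = 40.
The signs alternate starting with Δ_1 < 0, so by Sylvester's criterion Q is negative definite.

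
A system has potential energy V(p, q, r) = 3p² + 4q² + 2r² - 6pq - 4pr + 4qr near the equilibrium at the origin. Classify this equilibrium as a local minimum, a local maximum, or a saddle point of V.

The Hessian at the origin is H = [[6, -6, -4], [-6, 8, 4], [-4, 4, 4]].
Applying the same elementary operations to the rows and columns of H produces a congruent diagonal matrix with entries 6, 2, 4/3.
So there are 3 positive pivots.
H is positive definite, so the origin is a strict local minimum.

local minimum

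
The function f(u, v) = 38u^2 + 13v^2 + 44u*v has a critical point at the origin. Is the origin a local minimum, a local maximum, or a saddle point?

The Hessian at the origin is H = [[76, 44], [44, 26]].
det H = 76·26 − (44)² = 40 > 0 and H[1,1] = 76 > 0, so H is positive definite.
Therefore the origin is a local minimum.

local minimum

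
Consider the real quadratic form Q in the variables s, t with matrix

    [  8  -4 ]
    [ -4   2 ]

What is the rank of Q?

1

Applying the same elementary operations to the rows and columns of A produces a congruent diagonal matrix with entries 8, 0.
That gives 1 positive, 1 zero pivots.
The rank is the number of nonzero pivots: 1.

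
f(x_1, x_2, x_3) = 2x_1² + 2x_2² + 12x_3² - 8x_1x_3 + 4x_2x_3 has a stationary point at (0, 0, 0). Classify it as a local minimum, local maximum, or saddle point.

local minimum

The Hessian at the origin is H = [[4, 0, -8], [0, 4, 4], [-8, 4, 24]].
An LDLᵀ factorisation of H has diagonal entries 4, 4, 4.
Counting signs: 3 positive.
H is positive definite, so the origin is a strict local minimum.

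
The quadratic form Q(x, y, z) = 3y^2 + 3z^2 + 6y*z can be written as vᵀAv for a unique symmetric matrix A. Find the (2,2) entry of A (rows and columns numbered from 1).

The coefficient of y^2 in Q is 3, and that is exactly A[2,2].

3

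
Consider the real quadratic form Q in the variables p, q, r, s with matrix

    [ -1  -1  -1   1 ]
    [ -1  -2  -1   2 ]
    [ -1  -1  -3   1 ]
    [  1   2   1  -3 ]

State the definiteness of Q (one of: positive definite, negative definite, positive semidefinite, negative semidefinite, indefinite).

negative definite

Leading principal minors: Δ_1 = -1, Δ_2 = 1, Δ_3 = -2, Δ_4 = 2.
The signs alternate starting with Δ_1 < 0, so by Sylvester's criterion Q is negative definite.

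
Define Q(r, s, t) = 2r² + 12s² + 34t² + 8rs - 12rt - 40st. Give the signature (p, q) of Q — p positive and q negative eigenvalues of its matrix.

(2, 0)

The associated matrix is A = [[2, 4, -6], [4, 12, -20], [-6, -20, 34]].
Row-reducing A symmetrically gives the diagonal entries 2, 4, 0.
So there are 2 positive, 1 zero pivots.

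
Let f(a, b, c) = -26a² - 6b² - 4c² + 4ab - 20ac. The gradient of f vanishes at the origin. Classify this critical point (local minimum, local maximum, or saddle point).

local maximum

The Hessian at the origin is H = [[-52, 4, -20], [4, -12, 0], [-20, 0, -8]].
An LDLᵀ factorisation of H has diagonal entries -52, -152/13, -2/19.
So there are 3 negative pivots.
H is negative definite, so the origin is a strict local maximum.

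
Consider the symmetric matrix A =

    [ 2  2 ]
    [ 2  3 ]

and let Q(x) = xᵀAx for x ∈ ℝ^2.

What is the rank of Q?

Symmetric row and column elimination reduces A to a congruent diagonal form with pivots 2, 1.
Counting signs: 2 positive.
The rank is the number of nonzero pivots: 2.

2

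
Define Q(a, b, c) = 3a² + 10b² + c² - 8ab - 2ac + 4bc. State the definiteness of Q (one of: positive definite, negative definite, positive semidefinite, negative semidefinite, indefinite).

positive definite

Write A = [[3, -4, -1], [-4, 10, 2], [-1, 2, 1]].
Applying the same elementary operations to the rows and columns of A produces a congruent diagonal matrix with entries 3, 14/3, 4/7.
That gives 3 positive pivots.
Hence Q is positive definite.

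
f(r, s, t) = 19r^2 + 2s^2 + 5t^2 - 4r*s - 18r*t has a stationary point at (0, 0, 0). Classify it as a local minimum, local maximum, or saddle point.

The Hessian at the origin is H = [[38, -4, -18], [-4, 4, 0], [-18, 0, 10]].
An LDLᵀ factorisation of H has diagonal entries 38, 68/19, 8/17.
So there are 3 positive pivots.
H is positive definite, so the origin is a strict local minimum.

local minimum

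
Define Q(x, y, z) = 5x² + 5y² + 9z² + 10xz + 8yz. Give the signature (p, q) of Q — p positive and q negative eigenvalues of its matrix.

(3, 0)

The symmetric matrix is A = [[5, 0, 5], [0, 5, 4], [5, 4, 9]].
Row-reducing A symmetrically gives the diagonal entries 5, 5, 4/5.
That gives 3 positive pivots.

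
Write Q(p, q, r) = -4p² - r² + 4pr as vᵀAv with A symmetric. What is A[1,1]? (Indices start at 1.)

The coefficient of p² in Q is -4, and that is exactly A[1,1].

-4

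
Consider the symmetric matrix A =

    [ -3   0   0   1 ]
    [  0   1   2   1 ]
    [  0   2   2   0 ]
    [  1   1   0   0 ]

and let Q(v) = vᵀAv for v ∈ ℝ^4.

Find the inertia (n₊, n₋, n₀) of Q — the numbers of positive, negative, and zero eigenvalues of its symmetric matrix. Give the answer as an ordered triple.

Applying the same elementary operations to the rows and columns of A produces a congruent diagonal matrix with entries -3, 1, -2, 4/3.
Counting signs: 2 positive, 2 negative.

(2, 2, 0)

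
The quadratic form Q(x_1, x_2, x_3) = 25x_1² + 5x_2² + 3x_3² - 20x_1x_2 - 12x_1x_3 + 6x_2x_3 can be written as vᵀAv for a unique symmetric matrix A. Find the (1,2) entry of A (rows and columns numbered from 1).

-10

The coefficient of x_1·x_2 in Q is -20. For a symmetric A this equals A[1,2] + A[2,1] = 2·A[1,2].
So A[1,2] = -20/2 = -10.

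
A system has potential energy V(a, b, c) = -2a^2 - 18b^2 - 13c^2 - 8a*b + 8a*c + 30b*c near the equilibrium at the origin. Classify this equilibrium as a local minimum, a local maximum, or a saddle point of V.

local maximum

The Hessian at the origin is H = [[-4, -8, 8], [-8, -36, 30], [8, 30, -26]].
Symmetric row and column elimination reduces H to a congruent diagonal form with pivots -4, -20, -1/5.
Counting signs: 3 negative.
H is negative definite, so the origin is a strict local maximum.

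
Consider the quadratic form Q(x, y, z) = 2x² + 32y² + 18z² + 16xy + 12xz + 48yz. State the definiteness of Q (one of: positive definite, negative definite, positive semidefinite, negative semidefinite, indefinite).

positive semidefinite

Write A = [[2, 8, 6], [8, 32, 24], [6, 24, 18]].
Row-reducing A symmetrically gives the diagonal entries 2, 0, 0.
Counting signs: 1 positive, 2 zero.
Hence Q is positive semidefinite.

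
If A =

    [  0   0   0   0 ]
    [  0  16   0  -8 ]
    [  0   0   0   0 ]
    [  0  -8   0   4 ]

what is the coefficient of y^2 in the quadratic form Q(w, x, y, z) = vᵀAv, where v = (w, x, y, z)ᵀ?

The coefficient of y^2 is the diagonal entry A[3,3] = 0.

0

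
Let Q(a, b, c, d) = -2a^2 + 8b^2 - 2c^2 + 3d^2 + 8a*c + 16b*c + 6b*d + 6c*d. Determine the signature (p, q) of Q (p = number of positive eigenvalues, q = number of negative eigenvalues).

(2, 2)

Write A = [[-2, 0, 4, 0], [0, 8, 8, 3], [4, 8, -2, 3], [0, 3, 3, 3]].
An LDLᵀ factorisation of A has diagonal entries -2, 8, -2, 15/8.
So there are 2 positive, 2 negative pivots.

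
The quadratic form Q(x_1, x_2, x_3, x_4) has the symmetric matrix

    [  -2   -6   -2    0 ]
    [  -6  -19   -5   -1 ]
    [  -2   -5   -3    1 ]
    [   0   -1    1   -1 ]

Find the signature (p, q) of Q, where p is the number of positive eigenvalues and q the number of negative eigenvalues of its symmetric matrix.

(0, 2)

Congruent diagonalization of A (simultaneous row and column reduction) yields pivots -2, -1, 0, 0.
So there are 2 negative, 2 zero pivots.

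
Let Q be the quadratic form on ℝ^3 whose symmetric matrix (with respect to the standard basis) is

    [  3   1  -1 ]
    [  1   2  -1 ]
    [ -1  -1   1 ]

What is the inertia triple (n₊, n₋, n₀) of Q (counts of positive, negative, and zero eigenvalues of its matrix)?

Symmetric row and column elimination reduces A to a congruent diagonal form with pivots 3, 5/3, 2/5.
That gives 3 positive pivots.

(3, 0, 0)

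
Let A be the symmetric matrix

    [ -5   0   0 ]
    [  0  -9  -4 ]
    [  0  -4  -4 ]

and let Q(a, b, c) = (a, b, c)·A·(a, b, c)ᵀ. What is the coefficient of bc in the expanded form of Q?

-8

The coefficient of bc is A[2,3] + A[3,2] = 2·(-4) = -8.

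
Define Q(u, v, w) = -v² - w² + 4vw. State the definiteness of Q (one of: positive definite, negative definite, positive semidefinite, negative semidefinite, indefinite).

indefinite

The associated matrix is A = [[0, 0, 0], [0, -1, 2], [0, 2, -1]].
Row-reducing A symmetrically gives the diagonal entries 0, -1, 3.
That gives 1 positive, 1 negative, 1 zero pivots.
Hence Q is indefinite.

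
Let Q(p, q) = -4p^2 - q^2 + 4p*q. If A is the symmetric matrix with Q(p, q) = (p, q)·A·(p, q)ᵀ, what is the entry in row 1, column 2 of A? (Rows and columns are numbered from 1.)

2

The coefficient of p·q in Q is 4. For a symmetric A this equals A[1,2] + A[2,1] = 2·A[1,2].
So A[1,2] = 4/2 = 2.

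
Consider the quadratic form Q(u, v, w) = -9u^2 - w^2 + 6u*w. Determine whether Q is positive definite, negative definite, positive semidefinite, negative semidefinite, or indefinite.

The associated matrix is A = [[-9, 0, 3], [0, 0, 0], [3, 0, -1]].
Symmetric row and column elimination reduces A to a congruent diagonal form with pivots -9, 0, 0.
That gives 1 negative, 2 zero pivots.
Hence Q is negative semidefinite.

negative semidefinite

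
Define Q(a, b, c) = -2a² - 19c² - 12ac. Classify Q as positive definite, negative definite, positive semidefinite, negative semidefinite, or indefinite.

Write A = [[-2, 0, -6], [0, 0, 0], [-6, 0, -19]].
Row-reducing A symmetrically gives the diagonal entries -2, 0, -1.
So there are 2 negative, 1 zero pivots.
Hence Q is negative semidefinite.

negative semidefinite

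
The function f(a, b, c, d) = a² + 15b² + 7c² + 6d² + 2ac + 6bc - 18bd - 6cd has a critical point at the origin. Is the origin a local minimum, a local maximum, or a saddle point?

local minimum

The Hessian at the origin is H = [[2, 0, 2, 0], [0, 30, 6, -18], [2, 6, 14, -6], [0, -18, -6, 12]].
Applying the same elementary operations to the rows and columns of H produces a congruent diagonal matrix with entries 2, 30, 54/5, 2/3.
Counting signs: 4 positive.
H is positive definite, so the origin is a strict local minimum.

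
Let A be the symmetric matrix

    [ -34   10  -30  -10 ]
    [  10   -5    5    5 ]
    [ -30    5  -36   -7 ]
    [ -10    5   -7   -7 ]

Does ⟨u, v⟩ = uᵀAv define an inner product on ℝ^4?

no

Leading principal minors: Δ_1 = -34, Δ_2 = 70, Δ_3 = -170, Δ_4 = 60.
The signs alternate starting with Δ_1 < 0, so by Sylvester's criterion Q is negative definite.
⟨·,·⟩ is an inner product exactly when A is positive definite.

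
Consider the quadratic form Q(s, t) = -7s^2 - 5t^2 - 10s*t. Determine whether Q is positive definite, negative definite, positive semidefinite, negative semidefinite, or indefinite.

negative definite

The symmetric matrix of Q is A = [[-7, -5], [-5, -5]].
Leading principal minors: Δ_1 = -7, Δ_2 = 10.
The signs alternate starting with Δ_1 < 0, so by Sylvester's criterion Q is negative definite.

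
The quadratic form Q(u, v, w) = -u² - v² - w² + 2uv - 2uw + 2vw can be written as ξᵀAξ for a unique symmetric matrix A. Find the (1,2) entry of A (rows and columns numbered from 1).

1

The coefficient of u·v in Q is 2. For a symmetric A this equals A[1,2] + A[2,1] = 2·A[1,2].
So A[1,2] = 2/2 = 1.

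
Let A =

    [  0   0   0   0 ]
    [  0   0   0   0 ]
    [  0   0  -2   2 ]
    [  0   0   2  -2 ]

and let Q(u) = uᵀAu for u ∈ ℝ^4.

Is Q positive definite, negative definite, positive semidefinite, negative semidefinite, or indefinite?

negative semidefinite

Row-reducing A symmetrically gives the diagonal entries 0, 0, -2, 0.
Counting signs: 1 negative, 3 zero.
Hence Q is negative semidefinite.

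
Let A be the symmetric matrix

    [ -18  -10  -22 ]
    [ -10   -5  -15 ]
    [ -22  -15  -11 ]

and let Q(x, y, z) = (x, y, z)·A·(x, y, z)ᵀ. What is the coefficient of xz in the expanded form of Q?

The coefficient of xz is A[1,3] + A[3,1] = 2·(-22) = -44.

-44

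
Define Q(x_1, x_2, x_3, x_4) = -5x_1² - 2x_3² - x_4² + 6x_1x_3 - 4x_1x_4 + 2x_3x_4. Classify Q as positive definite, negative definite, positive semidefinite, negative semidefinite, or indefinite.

negative semidefinite

Write A = [[-5, 0, 3, -2], [0, 0, 0, 0], [3, 0, -2, 1], [-2, 0, 1, -1]].
Symmetric row and column elimination reduces A to a congruent diagonal form with pivots -5, 0, -1/5, 0.
That gives 2 negative, 2 zero pivots.
Hence Q is negative semidefinite.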